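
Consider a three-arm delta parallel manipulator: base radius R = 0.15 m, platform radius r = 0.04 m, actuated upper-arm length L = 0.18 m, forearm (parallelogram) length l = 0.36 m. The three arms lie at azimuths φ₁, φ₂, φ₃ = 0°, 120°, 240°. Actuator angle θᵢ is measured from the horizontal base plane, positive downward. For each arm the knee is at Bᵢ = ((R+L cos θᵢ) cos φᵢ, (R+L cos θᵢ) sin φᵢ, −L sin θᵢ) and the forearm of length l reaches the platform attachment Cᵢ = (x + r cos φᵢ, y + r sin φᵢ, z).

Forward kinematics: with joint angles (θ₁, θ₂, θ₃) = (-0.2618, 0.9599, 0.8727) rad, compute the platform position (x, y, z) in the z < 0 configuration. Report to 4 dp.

(0.1578, -0.0135, -0.2903)

arm 1 at φ=0.0°: e+L cos θ1 = 0.2839;  O1 = (0.2839, 0.0000, 0.0466)
arm 2 at φ=120.0°: e+L cos θ2 = 0.2132;  O2 = (-0.1066, 0.1847, -0.1474)
O3 = (0.2257·cos240.0°, 0.2257·sin240.0°, -0.1379) = (-0.1128, -0.1955, -0.1379)
eliminate P² terms by subtracting sphere 1 from 2 and 3
[-0.7810 0.3694 -0.3881]·P = -0.0155;  [-0.7934 -0.3909 -0.3690]·P = -0.0128
det = 0.5984;  x = 0.0180+-0.4813z,  y = -0.0039+0.0330z
sphere 1 gives Az²+Bz+C=0 with A=1.2327, B=0.1624, C=-0.0568;  B²−4AC=0.3062;  roots -0.2903, 0.1586;  negative root z = -0.2903
x = 0.1578, y = -0.0135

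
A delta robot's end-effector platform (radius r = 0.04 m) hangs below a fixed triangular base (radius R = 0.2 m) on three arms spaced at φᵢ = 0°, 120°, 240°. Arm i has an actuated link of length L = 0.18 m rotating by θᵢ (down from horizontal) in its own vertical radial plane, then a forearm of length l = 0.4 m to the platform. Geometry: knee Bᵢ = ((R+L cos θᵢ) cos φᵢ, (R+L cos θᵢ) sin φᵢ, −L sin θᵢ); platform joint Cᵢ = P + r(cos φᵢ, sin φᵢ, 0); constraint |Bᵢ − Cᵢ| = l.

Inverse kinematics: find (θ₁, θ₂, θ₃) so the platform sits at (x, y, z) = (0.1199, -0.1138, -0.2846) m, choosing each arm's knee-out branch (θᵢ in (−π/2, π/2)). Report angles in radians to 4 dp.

rotate P by −φ1: (0.1199, -0.1138, -0.2846)
  e−x'=0.0401;  (l²−L²−(e−x')²−y'²−z²)/2L = 0.0890
  √(A²+B²)=0.2874;  θ1 = -1.4308+1.2559 ≈ -0.1749
arm 2 (φ=120.0°): x'=-0.1585, y'=-0.0469
  A=0.3185, B=-0.2846, C=(l²−L²−A²−y'²−z²)/(2L)=-0.1585
  γ=atan2(-0.2846,0.3185)=-0.7292;  ψ=arccos(-0.3710)=1.9509;  θ2=γ+ψ≈1.2216
arm 3 (φ=240.0°): x'=0.0386, y'=0.1607
  A=0.1214, B=-0.2846, C=(l²−L²−A²−y'²−z²)/(2L)=0.0167
  γ=atan2(-0.2846,0.1214)=-1.1676;  ψ=arccos(0.0541)=1.5166;  θ3=γ+ψ≈0.3490

θ₁ = -0.1749, θ₂ = 1.2216, θ₃ = 0.3490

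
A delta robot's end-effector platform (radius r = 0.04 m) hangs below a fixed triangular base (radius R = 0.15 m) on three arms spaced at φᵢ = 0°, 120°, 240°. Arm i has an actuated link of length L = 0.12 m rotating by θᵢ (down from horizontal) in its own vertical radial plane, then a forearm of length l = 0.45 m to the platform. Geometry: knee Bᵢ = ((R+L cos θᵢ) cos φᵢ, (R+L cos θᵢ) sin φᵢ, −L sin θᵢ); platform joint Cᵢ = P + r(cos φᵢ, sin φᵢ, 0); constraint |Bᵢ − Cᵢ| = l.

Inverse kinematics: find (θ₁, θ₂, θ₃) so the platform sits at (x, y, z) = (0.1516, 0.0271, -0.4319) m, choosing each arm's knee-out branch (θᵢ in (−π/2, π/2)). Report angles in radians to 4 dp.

θ₁ = -0.0874, θ₂ = 0.7856, θ₃ = 0.9598

arm 1 (φ=0.0°): x'=0.1516, y'=0.0271
  e−x'=-0.0416;  (l²−L²−(e−x')²−y'²−z²)/2L = -0.0038
  θ1 = atan2(B,A) + arccos(C/0.4339) = -0.0874
rotate P by −φ2: (-0.0523, -0.1448, -0.4319)
  A cos θ + B sin θ = C:  0.1623·cos θ + -0.4319·sin θ = -0.1907
  √(A²+B²)=0.4614;  θ2 = -1.2113+1.9969 ≈ 0.7856
φ3=240.0° → target in arm frame (-0.0993, 0.1177)
  e−x'=0.2093;  (l²−L²−(e−x')²−y'²−z²)/2L = -0.2337
  θ3 = atan2(B,A) + arccos(C/0.4799) = 0.9598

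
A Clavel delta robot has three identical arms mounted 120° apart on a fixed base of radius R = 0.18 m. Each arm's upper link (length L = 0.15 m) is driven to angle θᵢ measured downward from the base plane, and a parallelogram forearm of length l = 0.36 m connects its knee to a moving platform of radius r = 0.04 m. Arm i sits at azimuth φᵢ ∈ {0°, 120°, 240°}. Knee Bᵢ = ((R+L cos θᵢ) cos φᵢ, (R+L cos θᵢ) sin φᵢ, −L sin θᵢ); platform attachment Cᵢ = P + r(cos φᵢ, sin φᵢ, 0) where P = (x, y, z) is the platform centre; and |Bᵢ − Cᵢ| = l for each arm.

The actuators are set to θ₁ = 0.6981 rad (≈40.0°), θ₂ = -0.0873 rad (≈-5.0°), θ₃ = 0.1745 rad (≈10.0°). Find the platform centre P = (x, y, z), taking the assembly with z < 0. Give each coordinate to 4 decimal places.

φ1=0.0°: virtual centre (0.2549, 0.0000, -0.0964), radius l
O2 = (0.2894·cos120.0°, 0.2894·sin120.0°, 0.0131) = (-0.1447, 0.2507, 0.0131)
φ3=240.0°: virtual centre (-0.1439, -0.2492, -0.0260), radius l
|O₂|²−|O₁|² = 0.0097;  |O₃|²−|O₁|² = 0.0092
plane₁₂: -0.7992x+0.5013y+0.2190z = 0.0097
Cramer: x(z) = -0.0118+0.2251z;  y(z) = 0.0005-0.0779z
into |P−O₁|² = l²: 1.0568z² + 0.0727z + -0.0492 = 0;  Δ = 0.2131;  z = -0.2528 or 0.1840 → z<0 root = -0.2528
x = -0.0687, y = 0.0201

(-0.0687, 0.0201, -0.2528)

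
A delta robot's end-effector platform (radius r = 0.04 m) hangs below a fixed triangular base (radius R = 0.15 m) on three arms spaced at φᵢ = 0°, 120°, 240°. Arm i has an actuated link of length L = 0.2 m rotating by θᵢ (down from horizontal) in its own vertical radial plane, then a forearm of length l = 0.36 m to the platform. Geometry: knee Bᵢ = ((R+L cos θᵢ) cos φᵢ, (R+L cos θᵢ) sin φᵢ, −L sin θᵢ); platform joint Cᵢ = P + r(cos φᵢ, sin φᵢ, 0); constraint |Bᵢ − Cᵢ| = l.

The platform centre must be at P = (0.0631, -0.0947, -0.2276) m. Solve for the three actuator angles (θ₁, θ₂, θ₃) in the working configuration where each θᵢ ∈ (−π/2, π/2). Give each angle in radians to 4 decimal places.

rotate P by −φ1: (0.0631, -0.0947, -0.2276)
  A cos θ + B sin θ = C:  0.0469·cos θ + -0.2276·sin θ = 0.0666
  γ=atan2(-0.2276,0.0469)=-1.3676;  ψ=arccos(0.2865)=1.2802;  θ1=γ+ψ≈-0.0873
rotate P by −φ2: (-0.1136, -0.0073, -0.2276)
  A=0.2236, B=-0.2276, C=(l²−L²−A²−y'²−z²)/(2L)=-0.0306
  √(A²+B²)=0.3190;  θ2 = -0.7943+1.6668 ≈ 0.8725
φ3=240.0° → target in arm frame (0.0505, 0.1020)
  A cos θ + B sin θ = C:  0.0595·cos θ + -0.2276·sin θ = 0.0596
  γ=atan2(-0.2276,0.0595)=-1.3149;  ψ=arccos(0.2534)=1.3146;  θ3=γ+ψ≈-0.0004

θ₁ = -0.0873, θ₂ = 0.8725, θ₃ = -0.0004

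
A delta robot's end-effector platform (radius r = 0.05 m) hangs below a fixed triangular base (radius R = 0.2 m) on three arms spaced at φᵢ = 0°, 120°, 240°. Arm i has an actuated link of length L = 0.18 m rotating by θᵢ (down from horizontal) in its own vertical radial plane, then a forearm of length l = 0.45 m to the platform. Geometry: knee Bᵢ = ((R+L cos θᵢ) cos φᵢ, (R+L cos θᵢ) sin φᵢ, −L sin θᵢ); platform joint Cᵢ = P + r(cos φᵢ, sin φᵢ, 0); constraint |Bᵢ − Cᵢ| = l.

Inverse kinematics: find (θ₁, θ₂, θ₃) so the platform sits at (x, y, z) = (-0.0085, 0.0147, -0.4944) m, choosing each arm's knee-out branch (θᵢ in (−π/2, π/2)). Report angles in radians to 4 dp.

rotate P by −φ1: (-0.0085, 0.0147, -0.4944)
  e−x'=0.1585;  (l²−L²−(e−x')²−y'²−z²)/2L = -0.2769
  γ=atan2(-0.4944,0.1585)=-1.2606;  ψ=arccos(-0.5333)=2.1332;  θ1=γ+ψ≈0.8727
arm 2 (φ=120.0°): x'=0.0170, y'=0.0000
  A cos θ + B sin θ = C:  0.1330·cos θ + -0.4944·sin θ = -0.2556
  √(A²+B²)=0.5120;  θ2 = -1.3080+2.0936 ≈ 0.7856
arm 3 (φ=240.0°): x'=-0.0085, y'=-0.0147
  e−x'=0.1585;  (l²−L²−(e−x')²−y'²−z²)/2L = -0.2768
  √(A²+B²)=0.5192;  θ3 = -1.2606+2.1332 ≈ 0.8726

θ₁ = 0.8727, θ₂ = 0.7856, θ₃ = 0.8726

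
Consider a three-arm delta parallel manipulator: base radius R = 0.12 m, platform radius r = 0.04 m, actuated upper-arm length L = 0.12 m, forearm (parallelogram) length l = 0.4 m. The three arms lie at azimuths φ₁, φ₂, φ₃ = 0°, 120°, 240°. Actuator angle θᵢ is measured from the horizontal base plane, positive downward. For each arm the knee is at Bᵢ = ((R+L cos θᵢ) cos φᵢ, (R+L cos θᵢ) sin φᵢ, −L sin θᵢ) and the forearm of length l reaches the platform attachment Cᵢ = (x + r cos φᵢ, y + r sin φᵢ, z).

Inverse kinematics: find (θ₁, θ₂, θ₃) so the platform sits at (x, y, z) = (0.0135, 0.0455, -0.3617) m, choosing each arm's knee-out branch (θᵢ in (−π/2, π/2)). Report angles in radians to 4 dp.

arm 1 (φ=0.0°): x'=0.0135, y'=0.0455
  A cos θ + B sin θ = C:  0.0665·cos θ + -0.3617·sin θ = 0.0345
  √(A²+B²)=0.3678;  θ1 = -1.3890+1.4768 ≈ 0.0879
φ2=120.0° → target in arm frame (0.0327, -0.0344)
  A=0.0473, B=-0.3617, C=(l²−L²−A²−y'²−z²)/(2L)=0.0473
  √(A²+B²)=0.3648;  θ2 = -1.4406+1.4408 ≈ 0.0002
arm 3 (φ=240.0°): x'=-0.0462, y'=-0.0111
  A cos θ + B sin θ = C:  0.1262·cos θ + -0.3617·sin θ = -0.0053
  √(A²+B²)=0.3831;  θ3 = -1.2352+1.5845 ≈ 0.3493

θ₁ = 0.0879, θ₂ = 0.0002, θ₃ = 0.3493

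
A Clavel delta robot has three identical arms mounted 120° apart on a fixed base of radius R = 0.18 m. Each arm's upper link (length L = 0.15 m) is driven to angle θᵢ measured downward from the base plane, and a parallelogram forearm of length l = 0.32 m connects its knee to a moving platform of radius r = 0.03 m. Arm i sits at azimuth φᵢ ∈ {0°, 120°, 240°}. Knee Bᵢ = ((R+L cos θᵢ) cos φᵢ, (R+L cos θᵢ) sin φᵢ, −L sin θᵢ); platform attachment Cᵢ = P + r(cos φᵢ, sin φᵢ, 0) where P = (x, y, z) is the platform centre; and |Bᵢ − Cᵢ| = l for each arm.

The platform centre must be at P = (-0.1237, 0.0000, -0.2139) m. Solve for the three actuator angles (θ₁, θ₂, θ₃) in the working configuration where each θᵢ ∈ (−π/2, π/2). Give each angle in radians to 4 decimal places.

arm 1 (φ=0.0°): x'=-0.1237, y'=0.0000
  e−x'=0.2737;  (l²−L²−(e−x')²−y'²−z²)/2L = -0.1359
  γ=atan2(-0.2139,0.2737)=-0.6634;  ψ=arccos(-0.3912)=1.9727;  θ1=γ+ψ≈1.3093
arm 2 (φ=120.0°): x'=0.0618, y'=0.1071
  A cos θ + B sin θ = C:  0.0882·cos θ + -0.2139·sin θ = 0.0497
  √(A²+B²)=0.2314;  θ2 = -1.1799+1.3544 ≈ 0.1745
arm 3 (φ=240.0°): x'=0.0619, y'=-0.1071
  A cos θ + B sin θ = C:  0.0881·cos θ + -0.2139·sin θ = 0.0497
  √(A²+B²)=0.2314;  θ3 = -1.1799+1.3544 ≈ 0.1745

θ₁ = 1.3093, θ₂ = 0.1745, θ₃ = 0.1745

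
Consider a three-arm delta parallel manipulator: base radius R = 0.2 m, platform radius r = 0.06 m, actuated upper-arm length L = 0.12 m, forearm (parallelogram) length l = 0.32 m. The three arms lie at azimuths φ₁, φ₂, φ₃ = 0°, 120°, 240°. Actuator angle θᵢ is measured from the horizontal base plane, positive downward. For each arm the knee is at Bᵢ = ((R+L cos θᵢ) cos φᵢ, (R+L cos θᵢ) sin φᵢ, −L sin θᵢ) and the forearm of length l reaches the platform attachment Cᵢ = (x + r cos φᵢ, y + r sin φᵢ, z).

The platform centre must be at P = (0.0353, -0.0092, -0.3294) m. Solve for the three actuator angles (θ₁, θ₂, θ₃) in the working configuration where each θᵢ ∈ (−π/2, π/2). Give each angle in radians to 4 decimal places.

φ1=0.0° → target in arm frame (0.0353, -0.0092)
  A cos θ + B sin θ = C:  0.1047·cos θ + -0.3294·sin θ = -0.1315
  γ=atan2(-0.3294,0.1047)=-1.2630;  ψ=arccos(-0.3803)=1.9610;  θ1=γ+ψ≈0.6979
rotate P by −φ2: (-0.0256, -0.0260, -0.3294)
  A=0.1656, B=-0.3294, C=(l²−L²−A²−y'²−z²)/(2L)=-0.2025
  √(A²+B²)=0.3687;  θ2 = -1.1049+2.1524 ≈ 1.0474
arm 3 (φ=240.0°): x'=-0.0097, y'=0.0352
  A=0.1497, B=-0.3294, C=(l²−L²−A²−y'²−z²)/(2L)=-0.1839
  γ=atan2(-0.3294,0.1497)=-1.1443;  ψ=arccos(-0.5084)=2.1041;  θ3=γ+ψ≈0.9598

θ₁ = 0.6979, θ₂ = 1.0474, θ₃ = 0.9598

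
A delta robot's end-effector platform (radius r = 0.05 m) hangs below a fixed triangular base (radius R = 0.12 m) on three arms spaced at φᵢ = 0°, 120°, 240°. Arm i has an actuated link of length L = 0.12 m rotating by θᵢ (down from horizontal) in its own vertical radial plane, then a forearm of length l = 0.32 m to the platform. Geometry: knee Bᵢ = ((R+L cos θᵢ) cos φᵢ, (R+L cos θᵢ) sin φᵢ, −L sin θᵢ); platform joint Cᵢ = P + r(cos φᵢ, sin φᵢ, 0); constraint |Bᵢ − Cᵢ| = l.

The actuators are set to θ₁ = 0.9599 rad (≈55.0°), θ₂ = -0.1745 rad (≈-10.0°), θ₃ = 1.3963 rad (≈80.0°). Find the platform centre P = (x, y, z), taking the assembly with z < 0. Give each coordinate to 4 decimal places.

φ1=0.0°: virtual centre (0.1388, 0.0000, -0.0983), radius l
centre 2 = (0.1882·cos120.0°, 0.1882·sin120.0°, 0.0208) = (-0.0941, 0.1630, 0.0208)
arm 3 at φ=240.0°: (R−r)+L cos θ3 = 0.0908;  centre 3 = (-0.0454, -0.0787, -0.1182)
eliminate P² terms by subtracting sphere 1 from 2 and 3
plane₁₂: -0.4658x+0.3259y+0.2383z = 0.0069
Cramer: x(z) = 0.0057+0.1268z;  y(z) = 0.0293-0.5498z
quadratic in z: (1.3183)z²+(0.1306)z+(-0.0742)=0, √Δ=0.6388 → z ∈ {-0.2918, 0.1928}; z = -0.2918 (taking z<0)
x = -0.0313, y = 0.1898

(-0.0313, 0.1898, -0.2918)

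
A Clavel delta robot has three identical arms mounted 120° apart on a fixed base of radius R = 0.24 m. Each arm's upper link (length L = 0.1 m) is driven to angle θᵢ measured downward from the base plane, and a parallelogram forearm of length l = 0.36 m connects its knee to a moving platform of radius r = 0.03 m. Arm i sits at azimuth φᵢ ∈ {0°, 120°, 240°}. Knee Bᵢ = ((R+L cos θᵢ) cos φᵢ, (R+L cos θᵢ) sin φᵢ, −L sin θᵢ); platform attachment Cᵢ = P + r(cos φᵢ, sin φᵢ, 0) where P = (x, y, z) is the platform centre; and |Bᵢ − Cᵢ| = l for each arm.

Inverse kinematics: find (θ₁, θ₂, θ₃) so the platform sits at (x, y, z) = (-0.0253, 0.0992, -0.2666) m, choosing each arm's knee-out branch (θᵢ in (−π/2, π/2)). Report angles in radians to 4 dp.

θ₁ = 0.9599, θ₂ = -0.2620, θ₃ = 1.3088

φ1=0.0° → target in arm frame (-0.0253, 0.0992)
  A=0.2353, B=-0.2666, C=(l²−L²−A²−y'²−z²)/(2L)=-0.0834
  γ=atan2(-0.2666,0.2353)=-0.8477;  ψ=arccos(-0.2346)=1.8076;  θ1=γ+ψ≈0.9599
φ2=120.0° → target in arm frame (0.0986, -0.0277)
  A cos θ + B sin θ = C:  0.1114·cos θ + -0.2666·sin θ = 0.1767
  θ2 = atan2(B,A) + arccos(C/0.2890) = -0.2620
φ3=240.0° → target in arm frame (-0.0733, -0.0715)
  A=0.2833, B=-0.2666, C=(l²−L²−A²−y'²−z²)/(2L)=-0.1841
  θ3 = atan2(B,A) + arccos(C/0.3890) = 1.3088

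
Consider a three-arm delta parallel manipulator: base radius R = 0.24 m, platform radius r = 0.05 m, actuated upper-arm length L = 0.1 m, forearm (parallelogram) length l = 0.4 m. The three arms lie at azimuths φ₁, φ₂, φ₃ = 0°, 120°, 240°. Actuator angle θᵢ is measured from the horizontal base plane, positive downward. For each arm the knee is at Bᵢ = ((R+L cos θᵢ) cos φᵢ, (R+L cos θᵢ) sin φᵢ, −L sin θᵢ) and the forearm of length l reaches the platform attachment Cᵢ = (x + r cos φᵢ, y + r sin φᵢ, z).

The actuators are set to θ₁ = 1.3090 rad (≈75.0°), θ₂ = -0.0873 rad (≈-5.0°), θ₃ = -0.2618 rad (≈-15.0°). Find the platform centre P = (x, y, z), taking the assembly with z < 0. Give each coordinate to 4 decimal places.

(-0.1314, -0.0094, -0.2948)

φ1=0.0°: virtual centre (0.2159, 0.0000, -0.0966), radius l
arm 2 at φ=120.0°: (R−r)+L cos θ2 = 0.2896;  centre 2 = (-0.1448, 0.2508, 0.0087)
arm 3 at φ=240.0°: (R−r)+L cos θ3 = 0.2866;  centre 3 = (-0.1433, -0.2482, 0.0259)
eliminate P² terms by subtracting sphere 1 from 2 and 3
linear system: -0.7214x+0.5016y = 0.0280−0.2106z; -0.7184x+-0.4964y = 0.0269−0.2449z
Cramer: x(z) = -0.0381+0.3166z;  y(z) = 0.0010+0.0354z
quadratic in z: (1.1015)z²+(0.0324)z+(-0.0862)=0, √Δ=0.6169 → z ∈ {-0.2948, 0.2653}; z = -0.2948 (taking z<0)
x = -0.1314, y = -0.0094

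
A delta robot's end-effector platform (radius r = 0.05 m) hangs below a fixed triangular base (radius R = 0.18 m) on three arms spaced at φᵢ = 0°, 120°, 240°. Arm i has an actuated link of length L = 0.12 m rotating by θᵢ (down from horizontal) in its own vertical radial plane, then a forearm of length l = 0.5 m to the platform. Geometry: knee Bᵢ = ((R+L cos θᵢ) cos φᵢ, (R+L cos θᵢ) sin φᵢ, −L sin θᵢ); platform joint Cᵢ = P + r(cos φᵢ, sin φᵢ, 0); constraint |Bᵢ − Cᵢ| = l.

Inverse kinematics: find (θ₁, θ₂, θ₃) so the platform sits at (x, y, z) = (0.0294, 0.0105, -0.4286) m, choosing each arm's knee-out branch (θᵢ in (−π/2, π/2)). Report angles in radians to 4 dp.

θ₁ = -0.1749, θ₂ = -0.0002, θ₃ = 0.0869

φ1=0.0° → target in arm frame (0.0294, 0.0105)
  A=0.1006, B=-0.4286, C=(l²−L²−A²−y'²−z²)/(2L)=0.1736
  θ1 = atan2(B,A) + arccos(C/0.4402) = -0.1749
rotate P by −φ2: (-0.0056, -0.0307, -0.4286)
  A cos θ + B sin θ = C:  0.1356·cos θ + -0.4286·sin θ = 0.1357
  θ2 = atan2(B,A) + arccos(C/0.4495) = -0.0002
φ3=240.0° → target in arm frame (-0.0238, 0.0202)
  e−x'=0.1538;  (l²−L²−(e−x')²−y'²−z²)/2L = 0.1160
  √(A²+B²)=0.4554;  θ3 = -1.2263+1.3132 ≈ 0.0869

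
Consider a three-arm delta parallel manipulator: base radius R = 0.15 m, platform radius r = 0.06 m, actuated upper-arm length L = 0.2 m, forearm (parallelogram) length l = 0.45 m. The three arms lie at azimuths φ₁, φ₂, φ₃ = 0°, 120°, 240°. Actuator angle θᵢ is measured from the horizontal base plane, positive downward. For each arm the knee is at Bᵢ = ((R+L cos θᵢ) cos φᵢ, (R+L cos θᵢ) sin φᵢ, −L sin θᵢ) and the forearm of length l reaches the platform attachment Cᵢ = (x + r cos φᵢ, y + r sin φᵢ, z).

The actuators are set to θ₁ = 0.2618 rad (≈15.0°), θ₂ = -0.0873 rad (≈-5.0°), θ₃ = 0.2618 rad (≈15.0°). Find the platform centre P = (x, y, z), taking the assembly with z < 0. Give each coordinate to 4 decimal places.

(-0.0304, 0.0526, -0.3702)

φ1=0.0°: virtual centre (0.2832, 0.0000, -0.0518), radius l
S2 = (0.2892·cos120.0°, 0.2892·sin120.0°, 0.0174) = (-0.1446, 0.2505, 0.0174)
arm 3 at φ=240.0°: e+L cos θ3 = 0.2832;  S3 = (-0.1416, -0.2452, -0.0518)
|S₂|²−|S₁|² = 0.0011;  |S₃|²−|S₁|² = 0.0000
plane₁₂: -0.8556x+0.5010y+0.1384z = 0.0011
Cramer: x(z) = -0.0006+0.0803z;  y(z) = 0.0011-0.1391z
quadratic in z: (1.0258)z²+(0.0576)z+(-0.1193)=0, √Δ=0.7019 → z ∈ {-0.3702, 0.3140}; z = -0.3702 (taking z<0)
x = -0.0304, y = 0.0526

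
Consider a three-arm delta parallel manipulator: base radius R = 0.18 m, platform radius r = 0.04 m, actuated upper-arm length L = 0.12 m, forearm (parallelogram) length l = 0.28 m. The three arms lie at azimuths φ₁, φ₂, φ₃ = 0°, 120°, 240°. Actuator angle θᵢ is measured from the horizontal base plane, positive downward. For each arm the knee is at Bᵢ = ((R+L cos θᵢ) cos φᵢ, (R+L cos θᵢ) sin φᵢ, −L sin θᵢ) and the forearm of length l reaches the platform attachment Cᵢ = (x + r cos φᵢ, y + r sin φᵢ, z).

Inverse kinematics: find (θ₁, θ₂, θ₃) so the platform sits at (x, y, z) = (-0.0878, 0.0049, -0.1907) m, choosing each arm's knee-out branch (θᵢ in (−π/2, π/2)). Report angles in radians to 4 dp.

rotate P by −φ1: (-0.0878, 0.0049, -0.1907)
  A cos θ + B sin θ = C:  0.2278·cos θ + -0.1907·sin θ = -0.1012
  √(A²+B²)=0.2971;  θ1 = -0.6970+1.9183 ≈ 1.2213
arm 2 (φ=120.0°): x'=0.0481, y'=0.0736
  A cos θ + B sin θ = C:  0.0919·cos θ + -0.1907·sin θ = 0.0574
  γ=atan2(-0.1907,0.0919)=-1.1219;  ψ=arccos(0.2713)=1.2961;  θ2=γ+ψ≈0.1742
rotate P by −φ3: (0.0397, -0.0785, -0.1907)
  A cos θ + B sin θ = C:  0.1003·cos θ + -0.1907·sin θ = 0.0475
  θ3 = atan2(B,A) + arccos(C/0.2155) = 0.2620

θ₁ = 1.2213, θ₂ = 0.1742, θ₃ = 0.2620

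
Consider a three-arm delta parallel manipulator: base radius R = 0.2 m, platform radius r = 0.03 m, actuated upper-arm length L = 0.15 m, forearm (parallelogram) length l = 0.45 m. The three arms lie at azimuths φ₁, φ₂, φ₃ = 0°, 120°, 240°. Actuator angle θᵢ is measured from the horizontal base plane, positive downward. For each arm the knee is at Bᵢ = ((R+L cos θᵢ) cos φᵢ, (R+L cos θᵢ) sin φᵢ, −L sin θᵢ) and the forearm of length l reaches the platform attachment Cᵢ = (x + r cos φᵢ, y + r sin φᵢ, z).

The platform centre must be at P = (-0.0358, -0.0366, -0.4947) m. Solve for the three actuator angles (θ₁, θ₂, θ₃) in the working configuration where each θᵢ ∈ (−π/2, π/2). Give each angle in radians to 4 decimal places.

θ₁ = 1.1345, θ₂ = 1.0471, θ₃ = 0.7853

φ1=0.0° → target in arm frame (-0.0358, -0.0366)
  A=0.2058, B=-0.4947, C=(l²−L²−A²−y'²−z²)/(2L)=-0.3614
  γ=atan2(-0.4947,0.2058)=-1.1766;  ψ=arccos(-0.6745)=2.3111;  θ1=γ+ψ≈1.1345
arm 2 (φ=120.0°): x'=-0.0138, y'=0.0493
  e−x'=0.1838;  (l²−L²−(e−x')²−y'²−z²)/2L = -0.3365
  γ=atan2(-0.4947,0.1838)=-1.2151;  ψ=arccos(-0.6376)=2.2621;  θ2=γ+ψ≈1.0471
arm 3 (φ=240.0°): x'=0.0496, y'=-0.0127
  e−x'=0.1204;  (l²−L²−(e−x')²−y'²−z²)/2L = -0.2646
  √(A²+B²)=0.5091;  θ3 = -1.3321+2.1173 ≈ 0.7853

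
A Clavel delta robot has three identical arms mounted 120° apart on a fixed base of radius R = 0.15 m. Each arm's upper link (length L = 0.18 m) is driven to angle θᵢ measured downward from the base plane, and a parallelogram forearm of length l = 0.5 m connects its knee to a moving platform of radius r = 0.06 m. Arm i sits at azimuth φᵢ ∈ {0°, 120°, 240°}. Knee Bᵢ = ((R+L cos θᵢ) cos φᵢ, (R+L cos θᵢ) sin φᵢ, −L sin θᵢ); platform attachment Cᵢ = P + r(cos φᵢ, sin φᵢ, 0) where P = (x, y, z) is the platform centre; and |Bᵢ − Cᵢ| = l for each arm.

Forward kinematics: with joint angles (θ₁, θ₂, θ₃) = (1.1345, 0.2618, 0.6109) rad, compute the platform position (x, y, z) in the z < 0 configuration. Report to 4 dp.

(-0.1801, 0.0675, -0.5175)

S1 = (0.1661·cos0.0°, 0.1661·sin0.0°, -0.1631) = (0.1661, 0.0000, -0.1631)
φ2=120.0°: virtual centre (-0.1319, 0.2285, -0.0466), radius l
φ3=240.0°: virtual centre (-0.1187, -0.2056, -0.1032), radius l
|S₂|²−|S₁|² = 0.0176;  |S₃|²−|S₁|² = 0.0128
[-0.5960 0.4570 0.2331]·P = 0.0176;  [-0.5696 -0.4113 0.1198]·P = 0.0128
Cramer: x(z) = -0.0259+0.2980z;  y(z) = 0.0047-0.1214z
into |P−S₁|² = l²: 1.1035z² + 0.2107z + -0.1865 = 0;  Δ = 0.8676;  z = -0.5175 or 0.3266 → z<0 root = -0.5175
x = -0.1801, y = 0.0675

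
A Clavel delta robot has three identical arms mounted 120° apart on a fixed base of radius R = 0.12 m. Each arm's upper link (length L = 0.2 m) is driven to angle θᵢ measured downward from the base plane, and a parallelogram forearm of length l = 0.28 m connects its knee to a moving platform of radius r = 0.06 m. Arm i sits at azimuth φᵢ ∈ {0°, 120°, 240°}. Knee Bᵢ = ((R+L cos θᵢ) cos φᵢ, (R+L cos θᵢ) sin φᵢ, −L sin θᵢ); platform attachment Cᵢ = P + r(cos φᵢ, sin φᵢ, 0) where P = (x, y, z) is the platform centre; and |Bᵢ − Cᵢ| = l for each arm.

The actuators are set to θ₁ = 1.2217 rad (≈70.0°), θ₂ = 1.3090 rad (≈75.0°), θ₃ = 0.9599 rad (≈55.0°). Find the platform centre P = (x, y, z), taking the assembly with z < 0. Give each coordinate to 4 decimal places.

φ1=0.0°: virtual centre (0.1284, 0.0000, -0.1879), radius l
φ2=120.0°: virtual centre (-0.0559, 0.0968, -0.1932), radius l
centre 3 = (0.1747·cos240.0°, 0.1747·sin240.0°, -0.1638) = (-0.0874, -0.1513, -0.1638)
eliminate P² terms by subtracting sphere 1 from 2 and 3
[-0.3686 0.1936 -0.0105]·P = -0.0020;  [-0.4315 -0.3026 0.0482]·P = 0.0056
Cramer: x(z) = -0.0024+0.0316z;  y(z) = -0.0149+0.1143z
into |P−centre ₁|² = l²: 1.0141z² + 0.3642z + -0.0257 = 0;  Δ = 0.2371;  z = -0.4196 or 0.0605 → z<0 root = -0.4196
x = -0.0157, y = -0.0629

(-0.0157, -0.0629, -0.4196)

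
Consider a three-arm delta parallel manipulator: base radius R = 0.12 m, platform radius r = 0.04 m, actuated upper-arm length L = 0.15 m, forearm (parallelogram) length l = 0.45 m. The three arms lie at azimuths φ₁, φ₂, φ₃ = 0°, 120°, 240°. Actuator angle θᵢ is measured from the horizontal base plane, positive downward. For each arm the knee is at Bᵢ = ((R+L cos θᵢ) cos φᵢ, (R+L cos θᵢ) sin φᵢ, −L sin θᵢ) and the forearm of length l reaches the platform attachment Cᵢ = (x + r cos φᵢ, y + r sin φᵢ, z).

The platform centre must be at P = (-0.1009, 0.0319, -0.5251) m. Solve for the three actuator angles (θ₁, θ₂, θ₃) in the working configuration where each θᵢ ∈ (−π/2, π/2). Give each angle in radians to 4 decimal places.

φ1=0.0° → target in arm frame (-0.1009, 0.0319)
  A cos θ + B sin θ = C:  0.1809·cos θ + -0.5251·sin θ = -0.4316
  √(A²+B²)=0.5554;  θ1 = -1.2390+2.4608 ≈ 1.2218
φ2=120.0° → target in arm frame (0.0781, 0.0714)
  e−x'=0.0019;  (l²−L²−(e−x')²−y'²−z²)/2L = -0.3361
  γ=atan2(-0.5251,0.0019)=-1.5671;  ψ=arccos(-0.6401)=2.2654;  θ2=γ+ψ≈0.6983
rotate P by −φ3: (0.0228, -0.1033, -0.5251)
  e−x'=0.0572;  (l²−L²−(e−x')²−y'²−z²)/2L = -0.3656
  θ3 = atan2(B,A) + arccos(C/0.5282) = 0.8729

θ₁ = 1.2218, θ₂ = 0.6983, θ₃ = 0.8729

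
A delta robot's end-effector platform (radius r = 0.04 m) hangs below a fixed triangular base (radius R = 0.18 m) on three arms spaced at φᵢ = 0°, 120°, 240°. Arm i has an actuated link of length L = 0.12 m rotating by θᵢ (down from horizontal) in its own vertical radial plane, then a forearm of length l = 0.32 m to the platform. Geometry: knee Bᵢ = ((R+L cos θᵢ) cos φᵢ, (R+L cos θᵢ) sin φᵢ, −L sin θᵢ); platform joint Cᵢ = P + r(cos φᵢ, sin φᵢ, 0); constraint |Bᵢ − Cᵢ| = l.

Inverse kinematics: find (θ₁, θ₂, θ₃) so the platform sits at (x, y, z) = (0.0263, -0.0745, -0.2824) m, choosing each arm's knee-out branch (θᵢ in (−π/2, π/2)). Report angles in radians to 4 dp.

arm 1 (φ=0.0°): x'=0.0263, y'=-0.0745
  A=0.1137, B=-0.2824, C=(l²−L²−A²−y'²−z²)/(2L)=-0.0426
  √(A²+B²)=0.3044;  θ1 = -1.1880+1.7112 ≈ 0.5232
arm 2 (φ=120.0°): x'=-0.0777, y'=0.0145
  A=0.2177, B=-0.2824, C=(l²−L²−A²−y'²−z²)/(2L)=-0.1639
  γ=atan2(-0.2824,0.2177)=-0.9141;  ψ=arccos(-0.4597)=2.0485;  θ2=γ+ψ≈1.1343
arm 3 (φ=240.0°): x'=0.0514, y'=0.0600
  A cos θ + B sin θ = C:  0.0886·cos θ + -0.2824·sin θ = -0.0134
  γ=atan2(-0.2824,0.0886)=-1.2667;  ψ=arccos(-0.0452)=1.6160;  θ3=γ+ψ≈0.3493

θ₁ = 0.5232, θ₂ = 1.1343, θ₃ = 0.3493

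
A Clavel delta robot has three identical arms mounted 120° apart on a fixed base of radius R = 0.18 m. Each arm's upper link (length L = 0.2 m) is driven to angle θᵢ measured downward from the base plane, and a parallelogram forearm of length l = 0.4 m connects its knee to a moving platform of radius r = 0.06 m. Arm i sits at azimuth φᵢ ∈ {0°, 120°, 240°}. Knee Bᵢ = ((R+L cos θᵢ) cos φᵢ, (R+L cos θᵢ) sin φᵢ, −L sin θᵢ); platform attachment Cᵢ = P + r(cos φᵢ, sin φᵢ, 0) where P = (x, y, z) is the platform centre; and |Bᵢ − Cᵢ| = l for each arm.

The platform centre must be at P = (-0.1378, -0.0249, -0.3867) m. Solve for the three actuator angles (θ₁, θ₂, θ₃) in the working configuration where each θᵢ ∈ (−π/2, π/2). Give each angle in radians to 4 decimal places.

φ1=0.0° → target in arm frame (-0.1378, -0.0249)
  A cos θ + B sin θ = C:  0.2578·cos θ + -0.3867·sin θ = -0.2415
  θ1 = atan2(B,A) + arccos(C/0.4648) = 1.1345
rotate P by −φ2: (0.0473, 0.1318, -0.3867)
  A=0.0727, B=-0.3867, C=(l²−L²−A²−y'²−z²)/(2L)=-0.1305
  θ2 = atan2(B,A) + arccos(C/0.3935) = 0.5237
φ3=240.0° → target in arm frame (0.0905, -0.1069)
  A=0.0295, B=-0.3867, C=(l²−L²−A²−y'²−z²)/(2L)=-0.1046
  γ=atan2(-0.3867,0.0295)=-1.4946;  ψ=arccos(-0.2697)=1.8438;  θ3=γ+ψ≈0.3493

θ₁ = 1.1345, θ₂ = 0.5237, θ₃ = 0.3493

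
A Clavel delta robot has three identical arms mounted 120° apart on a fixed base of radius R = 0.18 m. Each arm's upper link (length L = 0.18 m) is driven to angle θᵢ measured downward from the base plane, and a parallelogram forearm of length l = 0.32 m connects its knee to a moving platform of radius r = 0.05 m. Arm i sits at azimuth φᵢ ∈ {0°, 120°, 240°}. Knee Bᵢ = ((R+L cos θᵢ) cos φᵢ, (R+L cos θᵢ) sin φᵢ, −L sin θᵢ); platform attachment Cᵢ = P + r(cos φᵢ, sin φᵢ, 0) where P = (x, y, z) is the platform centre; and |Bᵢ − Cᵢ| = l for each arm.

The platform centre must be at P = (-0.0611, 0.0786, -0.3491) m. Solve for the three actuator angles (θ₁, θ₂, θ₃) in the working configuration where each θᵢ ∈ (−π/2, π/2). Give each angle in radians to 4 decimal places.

arm 1 (φ=0.0°): x'=-0.0611, y'=0.0786
  e−x'=0.1911;  (l²−L²−(e−x')²−y'²−z²)/2L = -0.2627
  γ=atan2(-0.3491,0.1911)=-1.0699;  ψ=arccos(-0.6601)=2.2917;  θ1=γ+ψ≈1.2217
arm 2 (φ=120.0°): x'=0.0986, y'=0.0136
  A cos θ + B sin θ = C:  0.0314·cos θ + -0.3491·sin θ = -0.1473
  θ2 = atan2(B,A) + arccos(C/0.3505) = 0.5235
arm 3 (φ=240.0°): x'=-0.0375, y'=-0.0922
  e−x'=0.1675;  (l²−L²−(e−x')²−y'²−z²)/2L = -0.2457
  γ=atan2(-0.3491,0.1675)=-1.1234;  ψ=arccos(-0.6344)=2.2581;  θ3=γ+ψ≈1.1347

θ₁ = 1.2217, θ₂ = 0.5235, θ₃ = 1.1347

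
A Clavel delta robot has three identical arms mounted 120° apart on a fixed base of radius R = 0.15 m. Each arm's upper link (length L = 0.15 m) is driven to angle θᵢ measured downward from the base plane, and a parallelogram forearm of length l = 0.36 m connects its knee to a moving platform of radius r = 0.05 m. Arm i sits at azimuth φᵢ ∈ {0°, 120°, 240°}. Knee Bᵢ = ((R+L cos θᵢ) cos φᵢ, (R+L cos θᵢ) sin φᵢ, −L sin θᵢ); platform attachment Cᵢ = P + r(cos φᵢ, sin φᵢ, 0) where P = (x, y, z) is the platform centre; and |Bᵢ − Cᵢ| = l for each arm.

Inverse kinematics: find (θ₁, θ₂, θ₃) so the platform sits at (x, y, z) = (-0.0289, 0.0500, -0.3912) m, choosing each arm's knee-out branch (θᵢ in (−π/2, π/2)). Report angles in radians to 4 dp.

φ1=0.0° → target in arm frame (-0.0289, 0.0500)
  e−x'=0.1289;  (l²−L²−(e−x')²−y'²−z²)/2L = -0.2168
  θ1 = atan2(B,A) + arccos(C/0.4119) = 0.8727
rotate P by −φ2: (0.0578, 0.0000, -0.3912)
  e−x'=0.0422;  (l²−L²−(e−x')²−y'²−z²)/2L = -0.1591
  θ2 = atan2(B,A) + arccos(C/0.3935) = 0.5238
arm 3 (φ=240.0°): x'=-0.0289, y'=-0.0500
  e−x'=0.1289;  (l²−L²−(e−x')²−y'²−z²)/2L = -0.2168
  γ=atan2(-0.3912,0.1289)=-1.2526;  ψ=arccos(-0.5264)=2.1252;  θ3=γ+ψ≈0.8725

θ₁ = 0.8727, θ₂ = 0.5238, θ₃ = 0.8725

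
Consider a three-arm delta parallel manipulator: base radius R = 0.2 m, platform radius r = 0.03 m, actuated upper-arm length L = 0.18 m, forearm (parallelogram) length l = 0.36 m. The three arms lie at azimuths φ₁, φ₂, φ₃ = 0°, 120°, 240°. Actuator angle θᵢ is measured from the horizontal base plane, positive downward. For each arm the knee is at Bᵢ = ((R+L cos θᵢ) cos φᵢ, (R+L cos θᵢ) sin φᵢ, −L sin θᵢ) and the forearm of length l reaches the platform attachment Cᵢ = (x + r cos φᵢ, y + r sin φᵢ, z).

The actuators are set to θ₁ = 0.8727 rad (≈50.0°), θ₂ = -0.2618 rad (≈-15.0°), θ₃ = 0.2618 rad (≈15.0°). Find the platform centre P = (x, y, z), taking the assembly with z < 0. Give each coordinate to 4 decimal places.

arm 1 at φ=0.0°: ρ1 = 0.2857;  S1 = (0.2857, 0.0000, -0.1379)
arm 2 at φ=120.0°: ρ2 = 0.3439;  S2 = (-0.1719, 0.2978, 0.0466)
S3 = (0.3439·cos240.0°, 0.3439·sin240.0°, -0.0466) = (-0.1719, -0.2978, -0.0466)
|S₂|²−|S₁|² = 0.0198;  |S₃|²−|S₁|² = 0.0198
linear system: -0.9153x+0.5956y = 0.0198−0.3690z; -0.9153x+-0.5956y = 0.0198−0.1826z
det = 1.0902;  x = -0.0216+0.3013z,  y = 0.0000+-0.1564z
into |P−S₁|² = l²: 1.1153z² + 0.0906z + -0.0161 = 0;  Δ = 0.0802;  z = -0.1676 or 0.0864 → z<0 root = -0.1676
x = -0.0721, y = 0.0262

(-0.0721, 0.0262, -0.1676)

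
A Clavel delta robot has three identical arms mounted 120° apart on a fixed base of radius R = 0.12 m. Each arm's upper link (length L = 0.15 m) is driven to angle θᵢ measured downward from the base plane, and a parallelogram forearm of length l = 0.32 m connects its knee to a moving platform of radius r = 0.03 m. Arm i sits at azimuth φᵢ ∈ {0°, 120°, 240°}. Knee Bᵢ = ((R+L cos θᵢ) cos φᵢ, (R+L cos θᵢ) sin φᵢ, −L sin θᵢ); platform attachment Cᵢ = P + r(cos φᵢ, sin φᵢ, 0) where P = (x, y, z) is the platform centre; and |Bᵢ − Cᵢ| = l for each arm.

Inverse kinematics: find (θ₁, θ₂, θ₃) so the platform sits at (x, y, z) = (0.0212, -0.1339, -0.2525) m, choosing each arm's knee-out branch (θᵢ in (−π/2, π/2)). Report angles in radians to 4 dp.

arm 1 (φ=0.0°): x'=0.0212, y'=-0.1339
  A cos θ + B sin θ = C:  0.0688·cos θ + -0.2525·sin θ = -0.0217
  γ=atan2(-0.2525,0.0688)=-1.3048;  ψ=arccos(-0.0830)=1.6539;  θ1=γ+ψ≈0.3491
rotate P by −φ2: (-0.1266, 0.0486, -0.2525)
  e−x'=0.2166;  (l²−L²−(e−x')²−y'²−z²)/2L = -0.1104
  √(A²+B²)=0.3326;  θ2 = -0.8619+1.9091 ≈ 1.0472
rotate P by −φ3: (0.1054, 0.0853, -0.2525)
  A cos θ + B sin θ = C:  -0.0154·cos θ + -0.2525·sin θ = 0.0288
  √(A²+B²)=0.2530;  θ3 = -1.6316+1.4568 ≈ -0.1747

θ₁ = 0.3491, θ₂ = 1.0472, θ₃ = -0.1747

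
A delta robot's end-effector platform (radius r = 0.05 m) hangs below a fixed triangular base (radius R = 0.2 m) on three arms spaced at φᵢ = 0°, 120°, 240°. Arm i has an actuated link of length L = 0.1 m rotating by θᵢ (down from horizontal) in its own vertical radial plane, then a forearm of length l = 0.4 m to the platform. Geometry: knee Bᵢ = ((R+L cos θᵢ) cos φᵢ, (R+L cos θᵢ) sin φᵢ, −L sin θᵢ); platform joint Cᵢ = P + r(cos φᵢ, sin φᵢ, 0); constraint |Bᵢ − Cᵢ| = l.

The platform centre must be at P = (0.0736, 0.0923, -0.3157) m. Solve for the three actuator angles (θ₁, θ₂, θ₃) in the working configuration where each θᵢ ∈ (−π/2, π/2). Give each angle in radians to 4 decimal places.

θ₁ = -0.3495, θ₂ = -0.0880, θ₃ = 0.9599

arm 1 (φ=0.0°): x'=0.0736, y'=0.0923
  A cos θ + B sin θ = C:  0.0764·cos θ + -0.3157·sin θ = 0.1799
  √(A²+B²)=0.3248;  θ1 = -1.3334+0.9839 ≈ -0.3495
φ2=120.0° → target in arm frame (0.0431, -0.1099)
  e−x'=0.1069;  (l²−L²−(e−x')²−y'²−z²)/2L = 0.1342
  θ2 = atan2(B,A) + arccos(C/0.3333) = -0.0880
rotate P by −φ3: (-0.1167, 0.0176, -0.3157)
  e−x'=0.2667;  (l²−L²−(e−x')²−y'²−z²)/2L = -0.1056
  θ3 = atan2(B,A) + arccos(C/0.4133) = 0.9599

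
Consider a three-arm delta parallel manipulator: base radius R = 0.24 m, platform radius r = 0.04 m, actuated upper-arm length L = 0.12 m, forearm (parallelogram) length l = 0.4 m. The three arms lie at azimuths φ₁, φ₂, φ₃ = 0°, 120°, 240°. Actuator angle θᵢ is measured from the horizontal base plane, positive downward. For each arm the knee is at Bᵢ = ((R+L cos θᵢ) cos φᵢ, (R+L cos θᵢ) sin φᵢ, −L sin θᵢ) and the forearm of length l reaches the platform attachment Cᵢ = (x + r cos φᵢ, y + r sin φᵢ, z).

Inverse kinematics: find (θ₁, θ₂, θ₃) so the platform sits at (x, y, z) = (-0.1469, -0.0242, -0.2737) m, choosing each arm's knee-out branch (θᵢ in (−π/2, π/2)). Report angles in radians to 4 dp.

θ₁ = 1.3963, θ₂ = 0.0876, θ₃ = -0.3492

φ1=0.0° → target in arm frame (-0.1469, -0.0242)
  A=0.3469, B=-0.2737, C=(l²−L²−A²−y'²−z²)/(2L)=-0.2093
  √(A²+B²)=0.4419;  θ1 = -0.6680+2.0643 ≈ 1.3963
φ2=120.0° → target in arm frame (0.0525, 0.1393)
  e−x'=0.1475;  (l²−L²−(e−x')²−y'²−z²)/2L = 0.1230
  θ2 = atan2(B,A) + arccos(C/0.3109) = 0.0876
rotate P by −φ3: (0.0944, -0.1151, -0.2737)
  A=0.1056, B=-0.2737, C=(l²−L²−A²−y'²−z²)/(2L)=0.1929
  θ3 = atan2(B,A) + arccos(C/0.2934) = -0.3492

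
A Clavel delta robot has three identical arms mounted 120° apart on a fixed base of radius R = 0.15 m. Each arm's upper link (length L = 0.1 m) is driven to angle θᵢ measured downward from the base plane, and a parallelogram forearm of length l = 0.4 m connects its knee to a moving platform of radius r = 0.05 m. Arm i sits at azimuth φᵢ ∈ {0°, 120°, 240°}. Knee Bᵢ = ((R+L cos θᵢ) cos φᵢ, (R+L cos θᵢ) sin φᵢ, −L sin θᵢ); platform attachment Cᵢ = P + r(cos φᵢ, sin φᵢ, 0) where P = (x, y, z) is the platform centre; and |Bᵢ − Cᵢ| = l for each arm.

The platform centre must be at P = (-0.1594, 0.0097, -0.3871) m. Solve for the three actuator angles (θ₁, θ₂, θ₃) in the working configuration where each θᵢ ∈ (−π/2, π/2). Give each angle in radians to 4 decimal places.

arm 1 (φ=0.0°): x'=-0.1594, y'=0.0097
  A=0.2594, B=-0.3871, C=(l²−L²−A²−y'²−z²)/(2L)=-0.3361
  γ=atan2(-0.3871,0.2594)=-0.9804;  ψ=arccos(-0.7214)=2.3766;  θ1=γ+ψ≈1.3962
arm 2 (φ=120.0°): x'=0.0881, y'=0.1332
  e−x'=0.0119;  (l²−L²−(e−x')²−y'²−z²)/2L = -0.0886
  θ2 = atan2(B,A) + arccos(C/0.3873) = 0.2617
φ3=240.0° → target in arm frame (0.0713, -0.1429)
  A cos θ + B sin θ = C:  0.0287·cos θ + -0.3871·sin θ = -0.1054
  γ=atan2(-0.3871,0.0287)=-1.4968;  ψ=arccos(-0.2717)=1.8459;  θ3=γ+ψ≈0.3491

θ₁ = 1.3962, θ₂ = 0.2617, θ₃ = 0.3491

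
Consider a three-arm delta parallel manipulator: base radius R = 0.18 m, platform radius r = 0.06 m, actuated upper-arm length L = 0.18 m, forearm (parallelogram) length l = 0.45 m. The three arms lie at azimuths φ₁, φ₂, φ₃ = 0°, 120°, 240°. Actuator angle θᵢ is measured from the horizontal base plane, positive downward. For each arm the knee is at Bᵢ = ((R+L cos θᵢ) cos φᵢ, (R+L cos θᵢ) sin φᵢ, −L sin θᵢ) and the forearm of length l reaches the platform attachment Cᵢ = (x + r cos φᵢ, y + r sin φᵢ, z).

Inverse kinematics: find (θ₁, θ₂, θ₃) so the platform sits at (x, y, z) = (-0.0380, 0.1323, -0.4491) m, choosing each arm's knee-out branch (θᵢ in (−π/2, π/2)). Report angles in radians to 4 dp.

arm 1 (φ=0.0°): x'=-0.0380, y'=0.1323
  e−x'=0.1580;  (l²−L²−(e−x')²−y'²−z²)/2L = -0.2057
  γ=atan2(-0.4491,0.1580)=-1.2325;  ψ=arccos(-0.4321)=2.0176;  θ1=γ+ψ≈0.7851
arm 2 (φ=120.0°): x'=0.1336, y'=-0.0332
  e−x'=-0.0136;  (l²−L²−(e−x')²−y'²−z²)/2L = -0.0913
  √(A²+B²)=0.4493;  θ2 = -1.6010+1.7755 ≈ 0.1745
arm 3 (φ=240.0°): x'=-0.0956, y'=-0.0991
  A cos θ + B sin θ = C:  0.2156·cos θ + -0.4491·sin θ = -0.2441
  √(A²+B²)=0.4982;  θ3 = -1.1233+2.0829 ≈ 0.9596

θ₁ = 0.7851, θ₂ = 0.1745, θ₃ = 0.9596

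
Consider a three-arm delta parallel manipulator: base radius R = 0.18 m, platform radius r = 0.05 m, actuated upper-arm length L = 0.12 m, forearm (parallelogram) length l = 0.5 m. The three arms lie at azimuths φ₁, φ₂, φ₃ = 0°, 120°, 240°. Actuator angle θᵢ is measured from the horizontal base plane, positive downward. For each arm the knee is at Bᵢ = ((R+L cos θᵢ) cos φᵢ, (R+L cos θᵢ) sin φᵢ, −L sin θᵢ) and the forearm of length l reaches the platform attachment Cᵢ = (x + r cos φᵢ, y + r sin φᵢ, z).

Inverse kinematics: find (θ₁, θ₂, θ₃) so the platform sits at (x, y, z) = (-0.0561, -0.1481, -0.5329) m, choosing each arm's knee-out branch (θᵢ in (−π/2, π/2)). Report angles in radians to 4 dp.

φ1=0.0° → target in arm frame (-0.0561, -0.1481)
  e−x'=0.1861;  (l²−L²−(e−x')²−y'²−z²)/2L = -0.4373
  √(A²+B²)=0.5645;  θ1 = -1.2348+2.4570 ≈ 1.2222
φ2=120.0° → target in arm frame (-0.1002, 0.1226)
  A=0.2302, B=-0.5329, C=(l²−L²−A²−y'²−z²)/(2L)=-0.4851
  θ2 = atan2(B,A) + arccos(C/0.5805) = 1.3970
rotate P by −φ3: (0.1563, 0.0255, -0.5329)
  e−x'=-0.0263;  (l²−L²−(e−x')²−y'²−z²)/2L = -0.2072
  γ=atan2(-0.5329,-0.0263)=-1.6201;  ψ=arccos(-0.3883)=1.9696;  θ3=γ+ψ≈0.3495

θ₁ = 1.2222, θ₂ = 1.3970, θ₃ = 0.3495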